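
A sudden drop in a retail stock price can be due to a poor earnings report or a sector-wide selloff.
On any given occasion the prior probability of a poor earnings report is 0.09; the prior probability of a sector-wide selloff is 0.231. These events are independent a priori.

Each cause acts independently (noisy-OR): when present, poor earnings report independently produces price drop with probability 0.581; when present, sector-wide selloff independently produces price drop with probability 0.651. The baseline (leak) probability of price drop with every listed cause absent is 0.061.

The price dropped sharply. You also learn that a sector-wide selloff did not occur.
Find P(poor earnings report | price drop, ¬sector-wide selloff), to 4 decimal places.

Under noisy-OR, P(price drop | causes) = 1 − (1−0.061)·∏(1−qᵢ) over the active causes.
Numerator (weight on configurations with poor earnings report): 0.606559*0.09 = 0.054590
Normalizer over all consistent configurations: 0.061*0.91 + 0.606559*0.09 = 0.110100
P(poor earnings report | price drop, ¬sector-wide selloff) = 0.054590/0.110100 ≈ 0.4958

P(poor earnings report | price drop, ¬sector-wide selloff) ≈ 0.4958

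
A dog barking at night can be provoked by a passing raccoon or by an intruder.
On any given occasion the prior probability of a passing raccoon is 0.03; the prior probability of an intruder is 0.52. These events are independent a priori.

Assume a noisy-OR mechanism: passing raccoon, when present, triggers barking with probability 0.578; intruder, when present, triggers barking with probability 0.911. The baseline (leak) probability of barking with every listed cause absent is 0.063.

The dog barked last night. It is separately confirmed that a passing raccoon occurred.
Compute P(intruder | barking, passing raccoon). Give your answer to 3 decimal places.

P(intruder | barking, passing raccoon) ≈ 0.634

Under noisy-OR, P(barking | causes) = 1 − (1−0.063)·∏(1−qᵢ) over the active causes.
Enumerate both values of intruder and weight by the priors:
  P(barking | passing raccoon) = 0.604586*0.48 + 0.964808*0.52
        = 0.290201 + 0.501700 = 0.791901
Keeping only the intruder-present terms gives 0.501700, so
  P(intruder | barking, passing raccoon) = 0.501700 / 0.791901 ≈ 0.634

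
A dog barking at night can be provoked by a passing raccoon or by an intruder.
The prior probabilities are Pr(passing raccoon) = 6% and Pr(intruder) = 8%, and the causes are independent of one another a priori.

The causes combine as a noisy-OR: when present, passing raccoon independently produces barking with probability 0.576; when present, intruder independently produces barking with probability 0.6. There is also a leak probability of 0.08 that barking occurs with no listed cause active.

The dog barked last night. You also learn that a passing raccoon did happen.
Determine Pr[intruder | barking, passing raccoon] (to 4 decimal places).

Pr[intruder | barking, passing raccoon] ≈ 0.1074

Under noisy-OR, P(barking | causes) = 1 − (1−0.08)·∏(1−qᵢ) over the active causes.
For the numerator, keep only intruder=true terms: 0.843968×0.08 = 0.067517
The normalizing constant is 0.60992×0.92 + 0.843968×0.08 = 0.628643
P(intruder | barking, passing raccoon) = 0.067517/0.628643 ≈ 0.1074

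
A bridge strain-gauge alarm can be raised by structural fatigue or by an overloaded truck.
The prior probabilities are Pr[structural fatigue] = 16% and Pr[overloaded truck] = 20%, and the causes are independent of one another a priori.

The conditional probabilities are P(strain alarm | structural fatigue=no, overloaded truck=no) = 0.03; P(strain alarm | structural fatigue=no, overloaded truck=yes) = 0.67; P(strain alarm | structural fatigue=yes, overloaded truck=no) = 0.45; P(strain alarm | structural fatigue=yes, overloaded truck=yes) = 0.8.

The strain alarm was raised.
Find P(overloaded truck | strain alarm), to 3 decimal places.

P(overloaded truck | strain alarm) ≈ 0.640

P(strain alarm) = 0.03×0.84×0.8 + 0.67×0.84×0.2 + 0.45×0.16×0.8 + 0.8×0.16×0.2 = 0.020160 + 0.112560 + 0.057600 + 0.025600 = 0.215920
Of this, 0.138160 comes from 0.112560 + 0.025600 (the overloaded truck=true cases).
Hence the posterior is 0.138160/0.215920 ≈ 0.640.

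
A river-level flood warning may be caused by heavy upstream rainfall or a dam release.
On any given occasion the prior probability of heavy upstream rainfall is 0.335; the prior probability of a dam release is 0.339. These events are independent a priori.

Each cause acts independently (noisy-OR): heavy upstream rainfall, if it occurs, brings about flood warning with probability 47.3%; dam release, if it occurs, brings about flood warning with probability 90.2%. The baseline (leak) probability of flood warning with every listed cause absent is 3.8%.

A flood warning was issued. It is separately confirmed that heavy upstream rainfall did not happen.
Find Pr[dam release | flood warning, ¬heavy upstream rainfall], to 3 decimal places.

Under noisy-OR, P(flood warning | causes) = 1 − (1−0.038)·∏(1−qᵢ) over the active causes.
P(flood warning | ¬heavy upstream rainfall) = 0.038·0.661 + 0.905724·0.339 = 0.025118 + 0.307040 = 0.332158
Restricting to configurations with dam release present: 0.905724·0.339 = 0.307040.
So P(dam release | flood warning, ¬heavy upstream rainfall) = 0.307040/0.332158 ≈ 0.924.

Pr[dam release | flood warning, ¬heavy upstream rainfall] ≈ 0.924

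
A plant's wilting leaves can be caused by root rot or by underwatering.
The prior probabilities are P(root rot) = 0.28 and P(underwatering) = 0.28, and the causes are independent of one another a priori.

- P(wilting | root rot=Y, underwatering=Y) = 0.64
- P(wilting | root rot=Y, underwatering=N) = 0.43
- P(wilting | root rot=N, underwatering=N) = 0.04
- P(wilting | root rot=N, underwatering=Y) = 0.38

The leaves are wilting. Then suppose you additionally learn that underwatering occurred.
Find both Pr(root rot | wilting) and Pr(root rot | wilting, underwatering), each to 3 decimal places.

Pr(root rot | wilting) ≈ 0.584; Pr(root rot | wilting, underwatering) ≈ 0.396

P(wilting) = 0.04·0.72·0.72 + 0.38·0.72·0.28 + 0.43·0.28·0.72 + 0.64·0.28·0.28 = 0.020736 + 0.076608 + 0.086688 + 0.050176 = 0.234208
Of this, 0.136864 comes from 0.086688 + 0.050176 (the root rot=true cases).
So P(root rot | wilting) = 0.136864/0.234208 ≈ 0.584.

Now condition on the additional information:
Numerator (weight on configurations with root rot): 0.64×0.28 = 0.179200
Denominator P(wilting | underwatering): 0.38×0.72 + 0.64×0.28 = 0.452800
P(root rot | wilting, underwatering) = 0.179200/0.452800 ≈ 0.396
This is intercausal reasoning (explaining away): once underwatering accounts for the wilting, root rot becomes less likely.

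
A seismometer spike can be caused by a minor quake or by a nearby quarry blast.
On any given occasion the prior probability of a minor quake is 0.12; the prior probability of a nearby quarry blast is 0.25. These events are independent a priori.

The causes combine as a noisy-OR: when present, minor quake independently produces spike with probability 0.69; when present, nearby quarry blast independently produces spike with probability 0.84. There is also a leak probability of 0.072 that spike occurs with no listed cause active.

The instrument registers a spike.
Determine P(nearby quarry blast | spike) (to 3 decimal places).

Under noisy-OR, P(spike | causes) = 1 − (1−0.072)·∏(1−qᵢ) over the active causes.
P(spike) = 0.072·0.88·0.75 + 0.85152·0.88·0.25 + 0.71232·0.12·0.75 + 0.953971·0.12·0.25 = 0.047520 + 0.187334 + 0.064109 + 0.028619 = 0.327582
Of this, 0.215953 comes from 0.187334 + 0.028619 (the nearby quarry blast=true cases).
So P(nearby quarry blast | spike) = 0.215953/0.327582 ≈ 0.659.

P(nearby quarry blast | spike) ≈ 0.659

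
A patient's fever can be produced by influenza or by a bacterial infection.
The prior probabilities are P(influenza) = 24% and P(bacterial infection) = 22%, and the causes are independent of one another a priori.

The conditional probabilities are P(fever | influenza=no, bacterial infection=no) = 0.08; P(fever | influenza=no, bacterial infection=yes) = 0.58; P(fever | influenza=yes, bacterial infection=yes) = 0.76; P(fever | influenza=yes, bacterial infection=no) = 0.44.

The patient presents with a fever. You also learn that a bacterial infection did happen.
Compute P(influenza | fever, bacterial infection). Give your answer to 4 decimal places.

P(fever | bacterial infection) = 0.58·0.76 + 0.76·0.24 = 0.440800 + 0.182400 = 0.623200
Restricting to configurations with influenza present: 0.76·0.24 = 0.182400.
Hence the posterior is 0.182400/0.623200 ≈ 0.2927.

P(influenza | fever, bacterial infection) ≈ 0.2927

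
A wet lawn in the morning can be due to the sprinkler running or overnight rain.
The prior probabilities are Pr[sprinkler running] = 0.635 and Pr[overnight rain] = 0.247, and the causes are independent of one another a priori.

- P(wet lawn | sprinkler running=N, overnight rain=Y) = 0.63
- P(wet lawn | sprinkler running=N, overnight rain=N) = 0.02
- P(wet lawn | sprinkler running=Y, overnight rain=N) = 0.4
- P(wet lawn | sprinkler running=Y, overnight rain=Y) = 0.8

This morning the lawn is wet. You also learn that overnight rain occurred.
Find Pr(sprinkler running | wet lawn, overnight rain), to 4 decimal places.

P(wet lawn | overnight rain) = 0.63×0.365 + 0.8×0.635 = 0.229950 + 0.508000 = 0.737950
The sprinkler running-present share is 0.8×0.635 = 0.508000.
So P(sprinkler running | wet lawn, overnight rain) = 0.508000/0.737950 ≈ 0.6884.

Pr(sprinkler running | wet lawn, overnight rain) ≈ 0.6884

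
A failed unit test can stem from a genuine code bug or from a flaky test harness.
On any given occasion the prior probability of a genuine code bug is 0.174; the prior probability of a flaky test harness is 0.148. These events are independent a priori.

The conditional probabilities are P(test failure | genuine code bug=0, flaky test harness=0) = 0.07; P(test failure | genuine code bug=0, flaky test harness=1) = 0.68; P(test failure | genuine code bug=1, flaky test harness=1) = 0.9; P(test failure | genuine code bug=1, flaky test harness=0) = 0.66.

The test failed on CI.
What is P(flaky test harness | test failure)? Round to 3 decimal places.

P(flaky test harness | test failure) ≈ 0.419

Weight on flaky test harness=true, given the evidence: 0.083129 + 0.023177 = 0.106306
Normalizer over all consistent configurations: 0.07·0.826·0.852 + 0.68·0.826·0.148 + 0.66·0.174·0.852 + 0.9·0.174·0.148 = 0.253413
Posterior = 0.106306 / 0.253413 ≈ 0.419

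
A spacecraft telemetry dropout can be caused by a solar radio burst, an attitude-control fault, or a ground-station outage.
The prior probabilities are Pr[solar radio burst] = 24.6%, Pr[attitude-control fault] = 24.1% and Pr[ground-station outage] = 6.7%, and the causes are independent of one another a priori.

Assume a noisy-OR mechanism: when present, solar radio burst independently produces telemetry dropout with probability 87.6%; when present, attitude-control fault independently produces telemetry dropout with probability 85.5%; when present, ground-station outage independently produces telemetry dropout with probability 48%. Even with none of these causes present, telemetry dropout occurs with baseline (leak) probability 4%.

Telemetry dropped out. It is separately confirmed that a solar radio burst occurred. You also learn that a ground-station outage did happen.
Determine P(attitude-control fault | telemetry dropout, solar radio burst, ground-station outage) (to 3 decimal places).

Under noisy-OR, P(telemetry dropout | causes) = 1 − (1−0.04)·∏(1−qᵢ) over the active causes.
Numerator (weight on configurations with attitude-control fault): 0.991024·0.241 = 0.238837
Denominator P(telemetry dropout | solar radio burst, ground-station outage): 0.938099·0.759 + 0.991024·0.241 = 0.950854
Posterior = 0.238837 / 0.950854 ≈ 0.251

P(attitude-control fault | telemetry dropout, solar radio burst, ground-station outage) ≈ 0.251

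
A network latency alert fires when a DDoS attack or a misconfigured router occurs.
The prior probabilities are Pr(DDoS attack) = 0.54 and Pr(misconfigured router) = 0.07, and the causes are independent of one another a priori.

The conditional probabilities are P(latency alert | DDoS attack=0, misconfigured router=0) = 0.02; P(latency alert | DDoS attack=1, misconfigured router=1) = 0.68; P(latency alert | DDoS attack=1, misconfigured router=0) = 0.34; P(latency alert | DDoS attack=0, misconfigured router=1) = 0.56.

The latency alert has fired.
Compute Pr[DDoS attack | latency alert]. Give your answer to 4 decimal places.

For the numerator, keep only DDoS attack=true terms: 0.170748 + 0.025704 = 0.196452
Normalizer over all consistent configurations: 0.02×0.46×0.93 + 0.56×0.46×0.07 + 0.34×0.54×0.93 + 0.68×0.54×0.07 = 0.223040
P(DDoS attack | latency alert) = 0.196452/0.223040 ≈ 0.8808

Pr[DDoS attack | latency alert] ≈ 0.8808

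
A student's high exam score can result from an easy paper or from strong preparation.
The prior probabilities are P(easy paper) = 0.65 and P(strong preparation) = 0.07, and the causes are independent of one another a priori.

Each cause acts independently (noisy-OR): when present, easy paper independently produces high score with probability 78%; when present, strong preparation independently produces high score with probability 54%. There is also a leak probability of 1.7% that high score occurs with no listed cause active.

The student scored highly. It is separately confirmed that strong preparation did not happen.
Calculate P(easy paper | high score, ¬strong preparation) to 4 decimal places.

Under noisy-OR, P(high score | causes) = 1 − (1−0.017)·∏(1−qᵢ) over the active causes.
For the numerator, keep only easy paper=true terms: 0.78374×0.65 = 0.509431
The normalizing constant is 0.017×0.35 + 0.78374×0.65 = 0.515381
P(easy paper | high score, ¬strong preparation) = 0.509431/0.515381 ≈ 0.9885

P(easy paper | high score, ¬strong preparation) ≈ 0.9885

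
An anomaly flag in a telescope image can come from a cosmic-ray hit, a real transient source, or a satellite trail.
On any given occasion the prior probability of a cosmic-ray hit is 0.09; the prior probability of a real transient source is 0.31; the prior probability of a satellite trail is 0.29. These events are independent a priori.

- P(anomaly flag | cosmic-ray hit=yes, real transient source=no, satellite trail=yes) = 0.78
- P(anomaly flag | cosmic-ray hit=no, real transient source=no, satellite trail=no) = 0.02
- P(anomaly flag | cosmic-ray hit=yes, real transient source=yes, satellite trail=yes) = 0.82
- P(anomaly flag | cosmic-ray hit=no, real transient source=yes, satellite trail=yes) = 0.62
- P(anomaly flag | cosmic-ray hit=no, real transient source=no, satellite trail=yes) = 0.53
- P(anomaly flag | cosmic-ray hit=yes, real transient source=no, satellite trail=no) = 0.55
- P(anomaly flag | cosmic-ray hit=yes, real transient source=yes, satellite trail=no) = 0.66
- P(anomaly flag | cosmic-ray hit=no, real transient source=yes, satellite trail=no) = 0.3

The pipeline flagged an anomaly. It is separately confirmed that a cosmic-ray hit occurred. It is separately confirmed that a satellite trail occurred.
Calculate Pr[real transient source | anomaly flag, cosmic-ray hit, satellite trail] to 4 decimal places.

Pr[real transient source | anomaly flag, cosmic-ray hit, satellite trail] ≈ 0.3208

P(anomaly flag | cosmic-ray hit, satellite trail) = 0.78·0.69 + 0.82·0.31 = 0.538200 + 0.254200 = 0.792400
Of this, 0.254200 comes from 0.82·0.31 (the real transient source=true cases).
Hence the posterior is 0.254200/0.792400 ≈ 0.3208.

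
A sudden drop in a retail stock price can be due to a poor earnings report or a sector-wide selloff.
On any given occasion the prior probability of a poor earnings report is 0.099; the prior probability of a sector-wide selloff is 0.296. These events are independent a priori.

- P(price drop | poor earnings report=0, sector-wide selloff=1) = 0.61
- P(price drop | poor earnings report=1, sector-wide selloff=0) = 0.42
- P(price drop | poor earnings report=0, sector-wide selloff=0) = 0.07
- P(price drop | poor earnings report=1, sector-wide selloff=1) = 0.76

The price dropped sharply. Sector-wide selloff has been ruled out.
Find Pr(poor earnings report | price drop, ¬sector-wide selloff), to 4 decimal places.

Pr(poor earnings report | price drop, ¬sector-wide selloff) ≈ 0.3973

By total probability over both values of poor earnings report:
  P(price drop | ¬sector-wide selloff) = 0.07×0.901 + 0.42×0.099
        = 0.063070 + 0.041580 = 0.104650
Keeping only the poor earnings report-present terms gives 0.041580, so
  P(poor earnings report | price drop, ¬sector-wide selloff) = 0.041580 / 0.104650 ≈ 0.3973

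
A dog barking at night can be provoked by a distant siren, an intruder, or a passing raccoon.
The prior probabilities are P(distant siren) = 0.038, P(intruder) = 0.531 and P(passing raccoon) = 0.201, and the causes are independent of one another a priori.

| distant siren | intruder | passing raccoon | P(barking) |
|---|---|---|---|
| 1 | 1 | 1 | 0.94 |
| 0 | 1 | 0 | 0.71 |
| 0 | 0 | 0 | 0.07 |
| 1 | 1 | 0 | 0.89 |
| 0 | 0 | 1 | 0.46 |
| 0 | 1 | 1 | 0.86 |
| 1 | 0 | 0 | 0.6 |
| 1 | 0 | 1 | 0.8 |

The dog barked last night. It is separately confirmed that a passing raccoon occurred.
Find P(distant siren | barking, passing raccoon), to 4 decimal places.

For the numerator, keep only distant siren=true terms: 0.014258 + 0.018967 = 0.033225
Normalizer over all consistent configurations: 0.46·0.962·0.469 + 0.86·0.962·0.531 + 0.8·0.038·0.469 + 0.94·0.038·0.531 = 0.680074
Posterior = 0.033225 / 0.680074 ≈ 0.0489

P(distant siren | barking, passing raccoon) ≈ 0.0489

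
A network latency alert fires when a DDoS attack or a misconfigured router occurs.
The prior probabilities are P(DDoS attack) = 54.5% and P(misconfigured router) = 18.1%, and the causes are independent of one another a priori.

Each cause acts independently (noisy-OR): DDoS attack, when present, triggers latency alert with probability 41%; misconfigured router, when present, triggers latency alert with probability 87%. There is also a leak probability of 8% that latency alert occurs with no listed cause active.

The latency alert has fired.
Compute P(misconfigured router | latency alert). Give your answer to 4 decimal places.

P(misconfigured router | latency alert) ≈ 0.4125

Under noisy-OR, P(latency alert | causes) = 1 − (1−0.08)·∏(1−qᵢ) over the active causes.
Numerator (weight on configurations with misconfigured router): 0.072505 + 0.091684 = 0.164189
Normalizer over all consistent configurations: 0.08×0.455×0.819 + 0.8804×0.455×0.181 + 0.4572×0.545×0.819 + 0.929436×0.545×0.181 = 0.398075
P(misconfigured router | latency alert) = 0.164189/0.398075 ≈ 0.4125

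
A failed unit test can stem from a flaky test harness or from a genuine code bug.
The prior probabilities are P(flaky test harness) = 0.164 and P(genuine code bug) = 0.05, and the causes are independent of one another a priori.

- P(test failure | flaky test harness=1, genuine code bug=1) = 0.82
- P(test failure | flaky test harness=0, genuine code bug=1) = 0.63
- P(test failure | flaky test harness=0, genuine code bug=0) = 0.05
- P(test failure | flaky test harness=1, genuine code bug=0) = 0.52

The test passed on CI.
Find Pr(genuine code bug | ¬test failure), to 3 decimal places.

Numerator (weight on configurations with genuine code bug): 0.015466 + 0.001476 = 0.016942
Denominator P(¬test failure): 0.95×0.836×0.95 + 0.37×0.836×0.05 + 0.48×0.164×0.95 + 0.18×0.164×0.05 = 0.846216
Posterior = 0.016942 / 0.846216 ≈ 0.020

Pr(genuine code bug | ¬test failure) ≈ 0.020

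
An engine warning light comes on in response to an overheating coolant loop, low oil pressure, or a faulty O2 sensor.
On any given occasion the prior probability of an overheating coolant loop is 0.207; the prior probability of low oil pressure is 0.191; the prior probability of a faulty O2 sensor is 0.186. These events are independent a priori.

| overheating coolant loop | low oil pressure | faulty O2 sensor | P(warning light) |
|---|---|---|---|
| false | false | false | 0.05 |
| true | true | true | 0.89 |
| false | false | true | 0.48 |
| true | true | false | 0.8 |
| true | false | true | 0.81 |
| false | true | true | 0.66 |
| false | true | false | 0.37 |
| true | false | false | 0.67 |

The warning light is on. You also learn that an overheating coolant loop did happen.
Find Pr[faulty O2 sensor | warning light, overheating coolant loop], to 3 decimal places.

Pr[faulty O2 sensor | warning light, overheating coolant loop] ≈ 0.213

P(warning light | overheating coolant loop) = 0.67·0.809·0.814 + 0.81·0.809·0.186 + 0.8·0.191·0.814 + 0.89·0.191·0.186 = 0.441212 + 0.121884 + 0.124379 + 0.031618 = 0.719093
Of this, 0.153502 comes from 0.121884 + 0.031618 (the faulty O2 sensor=true cases).
So P(faulty O2 sensor | warning light, overheating coolant loop) = 0.153502/0.719093 ≈ 0.213.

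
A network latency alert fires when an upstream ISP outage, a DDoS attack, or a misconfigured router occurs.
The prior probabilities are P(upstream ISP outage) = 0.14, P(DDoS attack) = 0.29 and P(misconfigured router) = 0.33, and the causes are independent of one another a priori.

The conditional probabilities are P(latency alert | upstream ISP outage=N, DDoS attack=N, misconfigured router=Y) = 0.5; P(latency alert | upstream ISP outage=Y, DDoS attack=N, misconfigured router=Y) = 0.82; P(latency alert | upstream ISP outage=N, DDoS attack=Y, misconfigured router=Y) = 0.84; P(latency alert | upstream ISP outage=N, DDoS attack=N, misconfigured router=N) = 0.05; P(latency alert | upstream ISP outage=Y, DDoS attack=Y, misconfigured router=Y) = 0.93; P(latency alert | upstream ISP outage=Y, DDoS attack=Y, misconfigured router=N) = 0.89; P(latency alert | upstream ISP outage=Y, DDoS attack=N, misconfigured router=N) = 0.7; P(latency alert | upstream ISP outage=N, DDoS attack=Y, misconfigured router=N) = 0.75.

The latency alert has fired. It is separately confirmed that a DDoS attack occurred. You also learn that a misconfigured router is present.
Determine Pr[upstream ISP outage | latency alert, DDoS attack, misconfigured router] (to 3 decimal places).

By total probability over both values of upstream ISP outage:
  P(latency alert | DDoS attack, misconfigured router) = 0.84*0.86 + 0.93*0.14
        = 0.722400 + 0.130200 = 0.852600
The terms with upstream ISP outage present sum to 0.130200, so
  P(upstream ISP outage | latency alert, DDoS attack, misconfigured router) = 0.130200 / 0.852600 ≈ 0.153

Pr[upstream ISP outage | latency alert, DDoS attack, misconfigured router] ≈ 0.153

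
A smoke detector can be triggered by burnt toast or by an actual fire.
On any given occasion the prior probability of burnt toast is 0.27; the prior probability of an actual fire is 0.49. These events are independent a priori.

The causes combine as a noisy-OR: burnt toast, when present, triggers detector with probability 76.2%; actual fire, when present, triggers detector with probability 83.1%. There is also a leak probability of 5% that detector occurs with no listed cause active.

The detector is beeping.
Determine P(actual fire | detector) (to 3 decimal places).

Under noisy-OR, P(detector | causes) = 1 − (1−0.05)·∏(1−qᵢ) over the active causes.
P(detector) = 0.05·0.73·0.51 + 0.83945·0.73·0.49 + 0.7739·0.27·0.51 + 0.961789·0.27·0.49 = 0.018615 + 0.300271 + 0.106566 + 0.127245 = 0.552697
Restricting to configurations with actual fire present: 0.300271 + 0.127245 = 0.427516.
So P(actual fire | detector) = 0.427516/0.552697 ≈ 0.774.

P(actual fire | detector) ≈ 0.774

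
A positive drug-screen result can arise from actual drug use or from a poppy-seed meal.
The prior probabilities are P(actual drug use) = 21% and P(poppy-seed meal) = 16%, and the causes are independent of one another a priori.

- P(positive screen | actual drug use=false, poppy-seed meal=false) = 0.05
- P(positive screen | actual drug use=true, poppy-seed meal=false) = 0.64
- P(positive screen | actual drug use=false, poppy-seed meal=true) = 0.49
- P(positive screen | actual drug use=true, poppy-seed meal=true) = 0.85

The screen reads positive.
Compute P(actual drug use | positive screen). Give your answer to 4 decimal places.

P(actual drug use | positive screen) ≈ 0.5979

Numerator (weight on configurations with actual drug use): 0.112896 + 0.028560 = 0.141456
Denominator P(positive screen): 0.05·0.79·0.84 + 0.49·0.79·0.16 + 0.64·0.21·0.84 + 0.85·0.21·0.16 = 0.236572
Posterior = 0.141456 / 0.236572 ≈ 0.5979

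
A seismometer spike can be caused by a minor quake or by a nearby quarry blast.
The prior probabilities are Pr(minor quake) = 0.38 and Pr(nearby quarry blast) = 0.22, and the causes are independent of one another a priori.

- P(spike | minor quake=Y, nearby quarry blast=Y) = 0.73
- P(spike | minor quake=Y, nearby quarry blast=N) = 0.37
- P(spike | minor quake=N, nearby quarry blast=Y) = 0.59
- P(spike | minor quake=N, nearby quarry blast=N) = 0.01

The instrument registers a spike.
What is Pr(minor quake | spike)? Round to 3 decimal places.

Pr(minor quake | spike) ≈ 0.667

P(spike) = 0.01*0.62*0.78 + 0.59*0.62*0.22 + 0.37*0.38*0.78 + 0.73*0.38*0.22 = 0.004836 + 0.080476 + 0.109668 + 0.061028 = 0.256008
Restricting to configurations with minor quake present: 0.109668 + 0.061028 = 0.170696.
So P(minor quake | spike) = 0.170696/0.256008 ≈ 0.667.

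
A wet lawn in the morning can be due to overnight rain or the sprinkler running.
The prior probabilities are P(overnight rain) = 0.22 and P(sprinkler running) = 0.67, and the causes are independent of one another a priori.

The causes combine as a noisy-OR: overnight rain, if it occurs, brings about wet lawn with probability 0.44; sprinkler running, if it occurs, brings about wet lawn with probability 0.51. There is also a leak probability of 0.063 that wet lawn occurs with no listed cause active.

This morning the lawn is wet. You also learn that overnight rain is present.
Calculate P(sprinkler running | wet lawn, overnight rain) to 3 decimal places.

Under noisy-OR, P(wet lawn | causes) = 1 − (1−0.063)·∏(1−qᵢ) over the active causes.
Weight on sprinkler running=true, given the evidence: 0.742887*0.67 = 0.497734
The normalizing constant is 0.47528*0.33 + 0.742887*0.67 = 0.654576
Posterior = 0.497734 / 0.654576 ≈ 0.760

P(sprinkler running | wet lawn, overnight rain) ≈ 0.760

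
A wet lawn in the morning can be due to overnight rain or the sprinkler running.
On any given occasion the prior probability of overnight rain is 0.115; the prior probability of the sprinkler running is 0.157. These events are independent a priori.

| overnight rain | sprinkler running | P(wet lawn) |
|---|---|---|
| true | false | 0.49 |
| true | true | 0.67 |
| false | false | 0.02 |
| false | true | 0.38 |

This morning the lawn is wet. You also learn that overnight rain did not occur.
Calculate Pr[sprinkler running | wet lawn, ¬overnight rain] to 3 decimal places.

Pr[sprinkler running | wet lawn, ¬overnight rain] ≈ 0.780

Sum P(wet lawn|·) weighted by the priors over both values of sprinkler running:
  P(wet lawn | ¬overnight rain) = 0.02*0.843 + 0.38*0.157
        = 0.016860 + 0.059660 = 0.076520
Configurations with sprinkler running contribute 0.059660, so
  P(sprinkler running | wet lawn, ¬overnight rain) = 0.059660 / 0.076520 ≈ 0.780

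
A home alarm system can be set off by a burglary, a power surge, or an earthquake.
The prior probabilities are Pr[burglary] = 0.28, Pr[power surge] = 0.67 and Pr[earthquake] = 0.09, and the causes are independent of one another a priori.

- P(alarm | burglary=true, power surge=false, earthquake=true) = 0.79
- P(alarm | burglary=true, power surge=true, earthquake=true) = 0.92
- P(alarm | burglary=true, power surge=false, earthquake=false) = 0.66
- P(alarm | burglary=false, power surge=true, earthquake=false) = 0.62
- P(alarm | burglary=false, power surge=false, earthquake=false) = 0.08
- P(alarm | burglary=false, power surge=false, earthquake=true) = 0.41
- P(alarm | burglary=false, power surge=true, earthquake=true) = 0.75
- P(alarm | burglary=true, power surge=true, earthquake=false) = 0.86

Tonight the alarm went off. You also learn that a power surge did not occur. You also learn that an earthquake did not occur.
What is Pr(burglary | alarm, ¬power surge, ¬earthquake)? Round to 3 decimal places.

Pr(burglary | alarm, ¬power surge, ¬earthquake) ≈ 0.762

For the numerator, keep only burglary=true terms: 0.66×0.28 = 0.184800
Normalizer over all consistent configurations: 0.08×0.72 + 0.66×0.28 = 0.242400
Posterior = 0.184800 / 0.242400 ≈ 0.762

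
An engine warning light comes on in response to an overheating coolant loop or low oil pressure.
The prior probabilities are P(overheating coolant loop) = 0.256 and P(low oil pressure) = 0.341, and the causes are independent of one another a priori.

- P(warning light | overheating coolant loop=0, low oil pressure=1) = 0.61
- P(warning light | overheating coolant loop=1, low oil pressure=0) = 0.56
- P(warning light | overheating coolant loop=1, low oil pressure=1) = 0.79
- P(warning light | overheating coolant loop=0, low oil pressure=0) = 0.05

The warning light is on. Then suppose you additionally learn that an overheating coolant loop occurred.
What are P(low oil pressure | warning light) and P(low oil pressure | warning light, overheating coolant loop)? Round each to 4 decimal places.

P(low oil pressure | warning light) ≈ 0.6528; P(low oil pressure | warning light, overheating coolant loop) ≈ 0.4220

By total probability over the 4 (overheating coolant loop, low oil pressure) configurations:
  P(warning light) = 0.05·0.744·0.659 + 0.61·0.744·0.341 + 0.56·0.256·0.659 + 0.79·0.256·0.341
        = 0.024515 + 0.154759 + 0.094474 + 0.068964 = 0.342712
The terms with low oil pressure present sum to 0.223723, so
  P(low oil pressure | warning light) = 0.223723 / 0.342712 ≈ 0.6528

With the extra evidence:
P(warning light | overheating coolant loop) = 0.56·0.659 + 0.79·0.341 = 0.369040 + 0.269390 = 0.638430
The low oil pressure-present share is 0.79·0.341 = 0.269390.
Hence the posterior is 0.269390/0.638430 ≈ 0.4220.
This is intercausal reasoning (explaining away): once overheating coolant loop accounts for the warning light, low oil pressure becomes less likely.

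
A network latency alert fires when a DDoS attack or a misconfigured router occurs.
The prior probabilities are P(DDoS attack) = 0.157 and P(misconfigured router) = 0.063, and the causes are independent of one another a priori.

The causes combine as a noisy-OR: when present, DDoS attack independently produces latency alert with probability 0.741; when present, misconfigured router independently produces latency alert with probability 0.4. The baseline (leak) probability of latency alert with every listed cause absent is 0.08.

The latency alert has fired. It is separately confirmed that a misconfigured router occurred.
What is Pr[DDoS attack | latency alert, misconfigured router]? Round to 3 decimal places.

Under noisy-OR, P(latency alert | causes) = 1 − (1−0.08)·∏(1−qᵢ) over the active causes.
Sum P(latency alert|·) weighted by the priors over both values of DDoS attack:
  P(latency alert | misconfigured router) = 0.448·0.843 + 0.857032·0.157
        = 0.377664 + 0.134554 = 0.512218
The terms with DDoS attack present sum to 0.134554, so
  P(DDoS attack | latency alert, misconfigured router) = 0.134554 / 0.512218 ≈ 0.263

Pr[DDoS attack | latency alert, misconfigured router] ≈ 0.263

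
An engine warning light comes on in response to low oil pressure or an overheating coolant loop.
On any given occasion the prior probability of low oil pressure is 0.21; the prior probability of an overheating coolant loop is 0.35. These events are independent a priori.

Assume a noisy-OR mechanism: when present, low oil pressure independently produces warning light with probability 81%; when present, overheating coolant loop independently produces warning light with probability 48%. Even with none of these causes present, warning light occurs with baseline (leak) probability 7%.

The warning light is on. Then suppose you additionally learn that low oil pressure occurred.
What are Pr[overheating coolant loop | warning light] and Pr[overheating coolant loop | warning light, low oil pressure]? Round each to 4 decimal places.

Pr[overheating coolant loop | warning light] ≈ 0.5855; Pr[overheating coolant loop | warning light, low oil pressure] ≈ 0.3726

Under noisy-OR, P(warning light | causes) = 1 − (1−0.07)·∏(1−qᵢ) over the active causes.
P(warning light) = 0.07·0.79·0.65 + 0.5164·0.79·0.35 + 0.8233·0.21·0.65 + 0.908116·0.21·0.35 = 0.035945 + 0.142785 + 0.112380 + 0.066747 = 0.357857
Of this, 0.209532 comes from 0.142785 + 0.066747 (the overheating coolant loop=true cases).
Hence the posterior is 0.209532/0.357857 ≈ 0.5855.

Now also conditioning on low oil pressure=true:
Enumerate both values of overheating coolant loop and weight by the priors:
  P(warning light | low oil pressure) = 0.8233*0.65 + 0.908116*0.35
        = 0.535145 + 0.317841 = 0.852986
The terms with overheating coolant loop present sum to 0.317841, so
  P(overheating coolant loop | warning light, low oil pressure) = 0.317841 / 0.852986 ≈ 0.3726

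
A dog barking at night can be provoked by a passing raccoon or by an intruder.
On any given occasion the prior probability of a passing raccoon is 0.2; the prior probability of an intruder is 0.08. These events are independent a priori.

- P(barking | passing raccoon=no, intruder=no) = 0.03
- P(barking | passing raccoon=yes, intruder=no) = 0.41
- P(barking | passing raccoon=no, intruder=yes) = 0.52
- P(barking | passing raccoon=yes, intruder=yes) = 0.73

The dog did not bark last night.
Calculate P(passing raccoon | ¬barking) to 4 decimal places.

P(¬barking) = 0.97×0.8×0.92 + 0.48×0.8×0.08 + 0.59×0.2×0.92 + 0.27×0.2×0.08 = 0.713920 + 0.030720 + 0.108560 + 0.004320 = 0.857520
The passing raccoon-present share is 0.108560 + 0.004320 = 0.112880.
Hence the posterior is 0.112880/0.857520 ≈ 0.1316.

P(passing raccoon | ¬barking) ≈ 0.1316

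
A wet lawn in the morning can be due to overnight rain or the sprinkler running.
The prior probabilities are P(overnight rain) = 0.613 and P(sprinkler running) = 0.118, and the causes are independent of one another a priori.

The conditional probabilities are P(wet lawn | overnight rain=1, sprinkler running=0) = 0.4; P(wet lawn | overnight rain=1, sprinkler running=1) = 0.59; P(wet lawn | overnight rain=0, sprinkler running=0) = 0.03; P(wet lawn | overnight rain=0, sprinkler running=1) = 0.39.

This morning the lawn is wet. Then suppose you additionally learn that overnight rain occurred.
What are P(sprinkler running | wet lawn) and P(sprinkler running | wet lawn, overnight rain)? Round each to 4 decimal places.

P(sprinkler running | wet lawn) ≈ 0.2108; P(sprinkler running | wet lawn, overnight rain) ≈ 0.1648

By total probability over the 4 (overnight rain, sprinkler running) configurations:
  P(wet lawn) = 0.03×0.387×0.882 + 0.39×0.387×0.118 + 0.4×0.613×0.882 + 0.59×0.613×0.118
        = 0.010240 + 0.017810 + 0.216266 + 0.042677 = 0.286993
Configurations with sprinkler running contribute 0.060487, so
  P(sprinkler running | wet lawn) = 0.060487 / 0.286993 ≈ 0.2108

Now condition on the additional information:
Sum P(wet lawn|·) weighted by the priors over both values of sprinkler running:
  P(wet lawn | overnight rain) = 0.4×0.882 + 0.59×0.118
        = 0.352800 + 0.069620 = 0.422420
Keeping only the sprinkler running-present terms gives 0.069620, so
  P(sprinkler running | wet lawn, overnight rain) = 0.069620 / 0.422420 ≈ 0.1648
This is intercausal reasoning (explaining away): once overnight rain accounts for the wet lawn, sprinkler running becomes less likely.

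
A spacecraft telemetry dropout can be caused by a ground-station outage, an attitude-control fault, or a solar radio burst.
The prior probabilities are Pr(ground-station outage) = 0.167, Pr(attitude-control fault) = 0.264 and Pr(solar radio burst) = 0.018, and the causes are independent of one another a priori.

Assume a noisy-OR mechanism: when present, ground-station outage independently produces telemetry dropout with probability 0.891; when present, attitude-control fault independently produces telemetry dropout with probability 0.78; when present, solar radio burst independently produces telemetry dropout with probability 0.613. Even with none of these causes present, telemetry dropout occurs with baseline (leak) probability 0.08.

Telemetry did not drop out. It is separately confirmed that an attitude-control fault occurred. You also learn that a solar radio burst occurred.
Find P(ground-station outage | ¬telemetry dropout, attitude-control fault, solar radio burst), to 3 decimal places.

P(ground-station outage | ¬telemetry dropout, attitude-control fault, solar radio burst) ≈ 0.021

Under noisy-OR, P(telemetry dropout | causes) = 1 − (1−0.08)·∏(1−qᵢ) over the active causes.
By total probability over both values of ground-station outage:
  P(¬telemetry dropout | attitude-control fault, solar radio burst) = 0.078329*0.833 + 0.008538*0.167
        = 0.065248 + 0.001426 = 0.066674
The terms with ground-station outage present sum to 0.001426, so
  P(ground-station outage | ¬telemetry dropout, attitude-control fault, solar radio burst) = 0.001426 / 0.066674 ≈ 0.021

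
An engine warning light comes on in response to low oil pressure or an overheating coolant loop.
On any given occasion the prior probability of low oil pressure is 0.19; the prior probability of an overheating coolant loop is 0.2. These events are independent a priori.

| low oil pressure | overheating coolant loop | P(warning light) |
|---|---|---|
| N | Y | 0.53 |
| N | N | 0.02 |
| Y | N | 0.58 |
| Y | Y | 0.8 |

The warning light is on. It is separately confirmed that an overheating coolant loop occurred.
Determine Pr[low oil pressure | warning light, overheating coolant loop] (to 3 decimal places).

P(warning light | overheating coolant loop) = 0.53×0.81 + 0.8×0.19 = 0.429300 + 0.152000 = 0.581300
The low oil pressure-present share is 0.8×0.19 = 0.152000.
So P(low oil pressure | warning light, overheating coolant loop) = 0.152000/0.581300 ≈ 0.261.

Pr[low oil pressure | warning light, overheating coolant loop] ≈ 0.261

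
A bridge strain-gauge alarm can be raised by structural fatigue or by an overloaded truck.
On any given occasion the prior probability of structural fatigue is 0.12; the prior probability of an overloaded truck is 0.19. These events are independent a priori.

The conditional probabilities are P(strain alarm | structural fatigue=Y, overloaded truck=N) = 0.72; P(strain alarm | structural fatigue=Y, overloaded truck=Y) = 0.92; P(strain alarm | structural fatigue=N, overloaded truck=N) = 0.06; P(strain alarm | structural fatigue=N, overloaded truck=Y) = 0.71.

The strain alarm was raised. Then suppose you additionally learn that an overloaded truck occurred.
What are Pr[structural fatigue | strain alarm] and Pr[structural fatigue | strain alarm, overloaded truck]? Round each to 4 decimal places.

Pr[structural fatigue | strain alarm] ≈ 0.3603; Pr[structural fatigue | strain alarm, overloaded truck] ≈ 0.1502

P(strain alarm) = 0.06*0.88*0.81 + 0.71*0.88*0.19 + 0.72*0.12*0.81 + 0.92*0.12*0.19 = 0.042768 + 0.118712 + 0.069984 + 0.020976 = 0.252440
Of this, 0.090960 comes from 0.069984 + 0.020976 (the structural fatigue=true cases).
Hence the posterior is 0.090960/0.252440 ≈ 0.3603.

Now condition on the additional information:
P(strain alarm | overloaded truck) = 0.71·0.88 + 0.92·0.12 = 0.624800 + 0.110400 = 0.735200
Of this, 0.110400 comes from 0.92·0.12 (the structural fatigue=true cases).
So P(structural fatigue | strain alarm, overloaded truck) = 0.110400/0.735200 ≈ 0.1502.
The drop from 0.3603 to 0.1502 is the explaining-away (discounting) effect.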